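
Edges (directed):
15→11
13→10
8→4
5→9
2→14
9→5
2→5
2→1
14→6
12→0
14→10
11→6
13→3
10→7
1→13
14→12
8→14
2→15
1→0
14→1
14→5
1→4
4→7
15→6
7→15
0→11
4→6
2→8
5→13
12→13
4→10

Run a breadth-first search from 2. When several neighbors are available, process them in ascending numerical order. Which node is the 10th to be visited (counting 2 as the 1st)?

9

Visit 2; enqueue 1, 5, 8, 14, 15 → queue [1, 5, 8, 14, 15]
Visit 1; enqueue 0, 4, 13 → queue [5, 8, 14, 15, 0, 4, 13]
Visit 5; enqueue 9 → queue [8, 14, 15, 0, 4, 13, 9]
Visit 8 → queue [14, 15, 0, 4, 13, 9]
Visit 14; enqueue 6, 10, 12 → queue [15, 0, 4, 13, 9, 6, 10, 12]
Visit 15; enqueue 11 → queue [0, 4, 13, 9, 6, 10, 12, 11]
Visit 0 → queue [4, 13, 9, 6, 10, 12, 11]
Visit 4; enqueue 7 → queue [13, 9, 6, 10, 12, 11, 7]
Visit 13; enqueue 3 → queue [9, 6, 10, 12, 11, 7, 3]
Visit 9 → queue [6, 10, 12, 11, 7, 3]
Visit 6 → queue [10, 12, 11, 7, 3]
Visit 10 → queue [12, 11, 7, 3]
Visit 12 → queue [11, 7, 3]
Visit 11 → queue [7, 3]
Visit 7 → queue [3]
Visit 3 → queue []

Visit order: 2, 1, 5, 8, 14, 15, 0, 4, 13, 9, 6, 10, 12, 11, 7, 3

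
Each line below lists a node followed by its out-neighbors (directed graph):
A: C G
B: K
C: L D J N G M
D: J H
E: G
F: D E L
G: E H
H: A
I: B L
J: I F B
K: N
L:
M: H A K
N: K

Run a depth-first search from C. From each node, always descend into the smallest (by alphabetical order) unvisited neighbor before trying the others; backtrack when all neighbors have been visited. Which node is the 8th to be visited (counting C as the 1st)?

Visit C
C → D
D → H
H → A
A → G
G → E
D → J
J → B
B → K
K → N
J → F
F → L
J → I
C → M

Visit order: C, D, H, A, G, E, J, B, K, N, F, L, I, M

B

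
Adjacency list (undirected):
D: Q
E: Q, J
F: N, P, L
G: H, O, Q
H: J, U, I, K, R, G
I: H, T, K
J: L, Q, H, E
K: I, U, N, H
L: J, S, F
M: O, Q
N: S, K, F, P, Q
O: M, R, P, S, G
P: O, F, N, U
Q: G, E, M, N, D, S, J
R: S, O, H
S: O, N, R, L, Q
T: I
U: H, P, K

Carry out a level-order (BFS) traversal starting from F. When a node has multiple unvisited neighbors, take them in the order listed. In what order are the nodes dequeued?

F → N → P → L → S → K → Q → O → U → J → R → I → H → G → E → M → D → T

Visit F; enqueue N, P, L → queue [N, P, L]
Visit N; enqueue S, K, Q → queue [P, L, S, K, Q]
Visit P; enqueue O, U → queue [L, S, K, Q, O, U]
Visit L; enqueue J → queue [S, K, Q, O, U, J]
Visit S; enqueue R → queue [K, Q, O, U, J, R]
Visit K; enqueue I, H → queue [Q, O, U, J, R, I, H]
Visit Q; enqueue G, E, M, D → queue [O, U, J, R, I, H, G, E, M, D]
Visit O → queue [U, J, R, I, H, G, E, M, D]
Visit U → queue [J, R, I, H, G, E, M, D]
Visit J → queue [R, I, H, G, E, M, D]
Visit R → queue [I, H, G, E, M, D]
Visit I; enqueue T → queue [H, G, E, M, D, T]
Visit H → queue [G, E, M, D, T]
Visit G → queue [E, M, D, T]
Visit E → queue [M, D, T]
Visit M → queue [D, T]
Visit D → queue [T]
Visit T → queue []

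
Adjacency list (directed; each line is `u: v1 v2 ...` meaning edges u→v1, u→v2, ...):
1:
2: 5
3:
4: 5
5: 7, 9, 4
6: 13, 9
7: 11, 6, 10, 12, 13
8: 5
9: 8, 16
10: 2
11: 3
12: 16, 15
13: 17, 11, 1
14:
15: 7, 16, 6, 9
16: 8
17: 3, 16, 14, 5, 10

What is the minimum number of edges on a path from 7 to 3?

2

Level 0: 7
Level 1: 6, 10, 11, 12, 13
Level 2: 1, 2, 3, 9, 15, 16, 17
Level 3: 5, 8, 14
Level 4: 4
3 first appears at level 2.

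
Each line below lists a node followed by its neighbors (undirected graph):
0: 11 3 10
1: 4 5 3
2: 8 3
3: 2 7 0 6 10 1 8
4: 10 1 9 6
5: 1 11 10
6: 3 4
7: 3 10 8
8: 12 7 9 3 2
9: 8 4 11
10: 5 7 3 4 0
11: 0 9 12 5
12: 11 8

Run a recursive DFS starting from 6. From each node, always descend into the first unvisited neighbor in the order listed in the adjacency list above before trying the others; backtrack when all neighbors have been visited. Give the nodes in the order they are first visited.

6 → 3 → 2 → 8 → 12 → 11 → 0 → 10 → 5 → 1 → 4 → 9 → 7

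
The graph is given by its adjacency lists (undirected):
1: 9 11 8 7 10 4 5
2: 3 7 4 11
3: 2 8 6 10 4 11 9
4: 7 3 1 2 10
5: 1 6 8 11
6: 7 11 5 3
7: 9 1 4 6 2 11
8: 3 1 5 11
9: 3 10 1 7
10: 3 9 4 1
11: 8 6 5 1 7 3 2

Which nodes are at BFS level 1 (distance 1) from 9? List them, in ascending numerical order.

1, 3, 7, 10

Level 0: 9
Level 1: 1, 3, 7, 10
Level 2: 2, 4, 5, 6, 8, 11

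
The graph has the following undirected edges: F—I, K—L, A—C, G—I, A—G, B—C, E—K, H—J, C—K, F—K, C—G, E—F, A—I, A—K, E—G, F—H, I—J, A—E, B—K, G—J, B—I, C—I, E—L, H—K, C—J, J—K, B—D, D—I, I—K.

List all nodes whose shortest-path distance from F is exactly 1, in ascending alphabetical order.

E, H, I, K

Level 0: F
Level 1: E, H, I, K
Level 2: A, B, C, D, G, J, L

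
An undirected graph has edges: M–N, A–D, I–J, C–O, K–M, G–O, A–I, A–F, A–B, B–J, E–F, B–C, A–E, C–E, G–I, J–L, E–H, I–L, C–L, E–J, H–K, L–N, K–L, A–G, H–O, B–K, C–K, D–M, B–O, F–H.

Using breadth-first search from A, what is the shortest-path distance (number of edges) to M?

2

Level 0: A
Level 1: B, D, E, F, G, I
Level 2: C, H, J, K, L, M, O
Level 3: N
M first appears at level 2.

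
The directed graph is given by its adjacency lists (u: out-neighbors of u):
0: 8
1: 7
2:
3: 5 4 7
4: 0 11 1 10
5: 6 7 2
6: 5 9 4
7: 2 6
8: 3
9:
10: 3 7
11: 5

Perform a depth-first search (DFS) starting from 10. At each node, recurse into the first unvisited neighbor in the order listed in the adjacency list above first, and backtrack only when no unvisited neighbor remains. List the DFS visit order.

10 → 3 → 5 → 6 → 9 → 4 → 0 → 8 → 11 → 1 → 7 → 2

Visit 10
10 → 3
3 → 5
5 → 6
6 → 9
6 → 4
4 → 0
0 → 8
4 → 11
4 → 1
1 → 7
7 → 2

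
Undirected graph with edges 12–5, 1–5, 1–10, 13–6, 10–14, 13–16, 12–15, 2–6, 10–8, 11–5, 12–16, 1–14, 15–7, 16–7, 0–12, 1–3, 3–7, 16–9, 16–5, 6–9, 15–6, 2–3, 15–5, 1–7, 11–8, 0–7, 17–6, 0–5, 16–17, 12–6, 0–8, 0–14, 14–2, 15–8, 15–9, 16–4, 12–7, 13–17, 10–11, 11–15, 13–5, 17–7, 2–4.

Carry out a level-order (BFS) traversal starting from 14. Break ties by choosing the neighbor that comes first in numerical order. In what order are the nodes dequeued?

14, 0, 1, 2, 10, 5, 7, 8, 12, 3, 4, 6, 11, 13, 15, 16, 17, 9

Visit 14; enqueue 0, 1, 2, 10 → queue [0, 1, 2, 10]
Visit 0; enqueue 5, 7, 8, 12 → queue [1, 2, 10, 5, 7, 8, 12]
Visit 1; enqueue 3 → queue [2, 10, 5, 7, 8, 12, 3]
Visit 2; enqueue 4, 6 → queue [10, 5, 7, 8, 12, 3, 4, 6]
Visit 10; enqueue 11 → queue [5, 7, 8, 12, 3, 4, 6, 11]
Visit 5; enqueue 13, 15, 16 → queue [7, 8, 12, 3, 4, 6, 11, 13, 15, 16]
Visit 7; enqueue 17 → queue [8, 12, 3, 4, 6, 11, 13, 15, 16, 17]
Visit 8 → queue [12, 3, 4, 6, 11, 13, 15, 16, 17]
Visit 12 → queue [3, 4, 6, 11, 13, 15, 16, 17]
Visit 3 → queue [4, 6, 11, 13, 15, 16, 17]
Visit 4 → queue [6, 11, 13, 15, 16, 17]
Visit 6; enqueue 9 → queue [11, 13, 15, 16, 17, 9]
Visit 11 → queue [13, 15, 16, 17, 9]
Visit 13 → queue [15, 16, 17, 9]
Visit 15 → queue [16, 17, 9]
Visit 16 → queue [17, 9]
Visit 17 → queue [9]
Visit 9 → queue []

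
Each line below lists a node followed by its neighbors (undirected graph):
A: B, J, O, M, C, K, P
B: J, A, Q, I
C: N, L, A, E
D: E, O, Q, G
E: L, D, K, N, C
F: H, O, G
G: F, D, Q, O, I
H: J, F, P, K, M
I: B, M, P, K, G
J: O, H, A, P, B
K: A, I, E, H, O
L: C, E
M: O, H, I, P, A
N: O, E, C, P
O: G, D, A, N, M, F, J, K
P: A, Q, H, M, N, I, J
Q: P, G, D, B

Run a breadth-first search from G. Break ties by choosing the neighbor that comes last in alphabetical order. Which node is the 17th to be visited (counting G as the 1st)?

L

Visit G; enqueue Q, O, I, F, D → queue [Q, O, I, F, D]
Visit Q; enqueue P, B → queue [O, I, F, D, P, B]
Visit O; enqueue N, M, K, J, A → queue [I, F, D, P, B, N, M, K, J, A]
Visit I → queue [F, D, P, B, N, M, K, J, A]
Visit F; enqueue H → queue [D, P, B, N, M, K, J, A, H]
Visit D; enqueue E → queue [P, B, N, M, K, J, A, H, E]
Visit P → queue [B, N, M, K, J, A, H, E]
Visit B → queue [N, M, K, J, A, H, E]
Visit N; enqueue C → queue [M, K, J, A, H, E, C]
Visit M → queue [K, J, A, H, E, C]
Visit K → queue [J, A, H, E, C]
Visit J → queue [A, H, E, C]
Visit A → queue [H, E, C]
Visit H → queue [E, C]
Visit E; enqueue L → queue [C, L]
Visit C → queue [L]
Visit L → queue []

Visit order: G, Q, O, I, F, D, P, B, N, M, K, J, A, H, E, C, L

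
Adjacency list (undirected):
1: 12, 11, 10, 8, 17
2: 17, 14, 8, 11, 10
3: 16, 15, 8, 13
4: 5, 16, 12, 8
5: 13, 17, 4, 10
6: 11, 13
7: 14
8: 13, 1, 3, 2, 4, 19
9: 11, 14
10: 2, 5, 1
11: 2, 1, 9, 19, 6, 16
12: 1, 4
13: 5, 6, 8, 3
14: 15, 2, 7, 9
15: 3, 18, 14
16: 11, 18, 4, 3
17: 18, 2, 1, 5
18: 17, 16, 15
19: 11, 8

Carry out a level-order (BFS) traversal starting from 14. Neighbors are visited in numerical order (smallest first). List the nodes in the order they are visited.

14 -> 2 -> 7 -> 9 -> 15 -> 8 -> 10 -> 11 -> 17 -> 3 -> 18 -> 1 -> 4 -> 13 -> 19 -> 5 -> 6 -> 16 -> 12

Visit 14; enqueue 2, 7, 9, 15 → queue [2, 7, 9, 15]
Visit 2; enqueue 8, 10, 11, 17 → queue [7, 9, 15, 8, 10, 11, 17]
Visit 7 → queue [9, 15, 8, 10, 11, 17]
Visit 9 → queue [15, 8, 10, 11, 17]
Visit 15; enqueue 3, 18 → queue [8, 10, 11, 17, 3, 18]
Visit 8; enqueue 1, 4, 13, 19 → queue [10, 11, 17, 3, 18, 1, 4, 13, 19]
Visit 10; enqueue 5 → queue [11, 17, 3, 18, 1, 4, 13, 19, 5]
Visit 11; enqueue 6, 16 → queue [17, 3, 18, 1, 4, 13, 19, 5, 6, 16]
Visit 17 → queue [3, 18, 1, 4, 13, 19, 5, 6, 16]
Visit 3 → queue [18, 1, 4, 13, 19, 5, 6, 16]
Visit 18 → queue [1, 4, 13, 19, 5, 6, 16]
Visit 1; enqueue 12 → queue [4, 13, 19, 5, 6, 16, 12]
Visit 4 → queue [13, 19, 5, 6, 16, 12]
Visit 13 → queue [19, 5, 6, 16, 12]
Visit 19 → queue [5, 6, 16, 12]
Visit 5 → queue [6, 16, 12]
Visit 6 → queue [16, 12]
Visit 16 → queue [12]
Visit 12 → queue []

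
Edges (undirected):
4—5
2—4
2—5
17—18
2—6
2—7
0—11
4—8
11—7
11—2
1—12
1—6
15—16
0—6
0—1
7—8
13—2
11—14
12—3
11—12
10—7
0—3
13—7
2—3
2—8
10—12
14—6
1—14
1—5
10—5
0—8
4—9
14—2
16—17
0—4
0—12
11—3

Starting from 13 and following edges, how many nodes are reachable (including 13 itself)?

15

BFS from 13 visits: 13, 7, 2, 11, 10, 8, 14, 6, 5, 4, 3, 12, 0, 1, 9
Reachable nodes: 15 of 19 total.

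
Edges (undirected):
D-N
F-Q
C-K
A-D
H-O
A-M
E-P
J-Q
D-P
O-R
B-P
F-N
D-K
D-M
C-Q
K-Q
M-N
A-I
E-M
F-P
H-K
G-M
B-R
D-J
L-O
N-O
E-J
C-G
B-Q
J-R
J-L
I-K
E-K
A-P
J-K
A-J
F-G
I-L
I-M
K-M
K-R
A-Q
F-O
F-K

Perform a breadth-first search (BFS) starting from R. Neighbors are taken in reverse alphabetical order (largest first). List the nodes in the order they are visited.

Visit R; enqueue O, K, J, B → queue [O, K, J, B]
Visit O; enqueue N, L, H, F → queue [K, J, B, N, L, H, F]
Visit K; enqueue Q, M, I, E, D, C → queue [J, B, N, L, H, F, Q, M, I, E, D, C]
Visit J; enqueue A → queue [B, N, L, H, F, Q, M, I, E, D, C, A]
Visit B; enqueue P → queue [N, L, H, F, Q, M, I, E, D, C, A, P]
Visit N → queue [L, H, F, Q, M, I, E, D, C, A, P]
Visit L → queue [H, F, Q, M, I, E, D, C, A, P]
Visit H → queue [F, Q, M, I, E, D, C, A, P]
Visit F; enqueue G → queue [Q, M, I, E, D, C, A, P, G]
Visit Q → queue [M, I, E, D, C, A, P, G]
Visit M → queue [I, E, D, C, A, P, G]
Visit I → queue [E, D, C, A, P, G]
Visit E → queue [D, C, A, P, G]
Visit D → queue [C, A, P, G]
Visit C → queue [A, P, G]
Visit A → queue [P, G]
Visit P → queue [G]
Visit G → queue []

R, O, K, J, B, N, L, H, F, Q, M, I, E, D, C, A, P, G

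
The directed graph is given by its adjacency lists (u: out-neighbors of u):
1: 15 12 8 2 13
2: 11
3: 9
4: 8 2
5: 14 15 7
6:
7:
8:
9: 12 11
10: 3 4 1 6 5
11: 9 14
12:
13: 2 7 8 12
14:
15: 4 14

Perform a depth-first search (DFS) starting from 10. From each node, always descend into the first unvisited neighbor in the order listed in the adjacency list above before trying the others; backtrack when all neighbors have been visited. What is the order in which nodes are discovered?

10 3 9 12 11 14 4 8 2 1 15 13 7 6 5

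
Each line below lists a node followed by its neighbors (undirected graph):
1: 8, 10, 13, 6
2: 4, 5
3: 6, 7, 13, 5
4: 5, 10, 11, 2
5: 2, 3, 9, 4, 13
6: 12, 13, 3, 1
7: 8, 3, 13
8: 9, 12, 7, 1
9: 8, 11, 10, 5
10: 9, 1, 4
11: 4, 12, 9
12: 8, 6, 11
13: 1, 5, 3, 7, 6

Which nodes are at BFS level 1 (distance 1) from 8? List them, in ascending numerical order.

1, 7, 9, 12

Level 0: 8
Level 1: 1, 7, 9, 12
Level 2: 3, 5, 6, 10, 11, 13
Level 3: 2, 4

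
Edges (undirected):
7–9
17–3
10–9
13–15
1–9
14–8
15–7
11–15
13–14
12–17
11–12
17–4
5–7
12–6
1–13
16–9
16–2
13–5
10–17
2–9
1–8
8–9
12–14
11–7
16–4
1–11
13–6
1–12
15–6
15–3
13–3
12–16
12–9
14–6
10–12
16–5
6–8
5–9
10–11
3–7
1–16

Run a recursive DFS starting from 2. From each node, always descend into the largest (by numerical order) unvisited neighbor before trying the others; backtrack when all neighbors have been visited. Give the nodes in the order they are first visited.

2 -> 16 -> 12 -> 17 -> 10 -> 11 -> 15 -> 13 -> 14 -> 8 -> 9 -> 7 -> 5 -> 3 -> 1 -> 6 -> 4

Visit 2
2 → 16
16 → 12
12 → 17
17 → 10
10 → 11
11 → 15
15 → 13
13 → 14
14 → 8
8 → 9
9 → 7
7 → 5
7 → 3
9 → 1
8 → 6
17 → 4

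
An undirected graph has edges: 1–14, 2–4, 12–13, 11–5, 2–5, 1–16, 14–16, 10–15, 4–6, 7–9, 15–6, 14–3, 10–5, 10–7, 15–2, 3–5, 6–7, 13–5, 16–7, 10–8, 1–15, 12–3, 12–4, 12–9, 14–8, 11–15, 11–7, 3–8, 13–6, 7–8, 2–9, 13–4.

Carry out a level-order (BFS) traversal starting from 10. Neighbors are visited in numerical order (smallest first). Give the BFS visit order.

10, 5, 7, 8, 15, 2, 3, 11, 13, 6, 9, 16, 14, 1, 4, 12

Visit 10; enqueue 5, 7, 8, 15 → queue [5, 7, 8, 15]
Visit 5; enqueue 2, 3, 11, 13 → queue [7, 8, 15, 2, 3, 11, 13]
Visit 7; enqueue 6, 9, 16 → queue [8, 15, 2, 3, 11, 13, 6, 9, 16]
Visit 8; enqueue 14 → queue [15, 2, 3, 11, 13, 6, 9, 16, 14]
Visit 15; enqueue 1 → queue [2, 3, 11, 13, 6, 9, 16, 14, 1]
Visit 2; enqueue 4 → queue [3, 11, 13, 6, 9, 16, 14, 1, 4]
Visit 3; enqueue 12 → queue [11, 13, 6, 9, 16, 14, 1, 4, 12]
Visit 11 → queue [13, 6, 9, 16, 14, 1, 4, 12]
Visit 13 → queue [6, 9, 16, 14, 1, 4, 12]
Visit 6 → queue [9, 16, 14, 1, 4, 12]
Visit 9 → queue [16, 14, 1, 4, 12]
Visit 16 → queue [14, 1, 4, 12]
Visit 14 → queue [1, 4, 12]
Visit 1 → queue [4, 12]
Visit 4 → queue [12]
Visit 12 → queue []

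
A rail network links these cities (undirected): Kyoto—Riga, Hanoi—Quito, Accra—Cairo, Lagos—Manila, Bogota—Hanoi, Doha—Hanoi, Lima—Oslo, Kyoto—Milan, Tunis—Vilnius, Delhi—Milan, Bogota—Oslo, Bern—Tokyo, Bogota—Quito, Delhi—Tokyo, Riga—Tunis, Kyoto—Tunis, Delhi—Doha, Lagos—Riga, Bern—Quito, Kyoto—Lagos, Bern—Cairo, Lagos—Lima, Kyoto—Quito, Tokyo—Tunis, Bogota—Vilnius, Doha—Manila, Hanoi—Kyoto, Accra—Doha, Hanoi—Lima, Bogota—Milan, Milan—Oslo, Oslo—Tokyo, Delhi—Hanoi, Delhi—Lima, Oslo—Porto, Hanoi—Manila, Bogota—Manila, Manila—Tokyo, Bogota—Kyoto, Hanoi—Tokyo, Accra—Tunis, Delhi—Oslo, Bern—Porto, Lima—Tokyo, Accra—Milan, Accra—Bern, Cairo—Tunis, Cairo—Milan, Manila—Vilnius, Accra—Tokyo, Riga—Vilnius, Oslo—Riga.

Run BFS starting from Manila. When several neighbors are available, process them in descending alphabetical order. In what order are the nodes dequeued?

Visit Manila; enqueue Vilnius, Tokyo, Lagos, Hanoi, Doha, Bogota → queue [Vilnius, Tokyo, Lagos, Hanoi, Doha, Bogota]
Visit Vilnius; enqueue Tunis, Riga → queue [Tokyo, Lagos, Hanoi, Doha, Bogota, Tunis, Riga]
Visit Tokyo; enqueue Oslo, Lima, Delhi, Bern, Accra → queue [Lagos, Hanoi, Doha, Bogota, Tunis, Riga, Oslo, Lima, Delhi, Bern, Accra]
Visit Lagos; enqueue Kyoto → queue [Hanoi, Doha, Bogota, Tunis, Riga, Oslo, Lima, Delhi, Bern, Accra, Kyoto]
Visit Hanoi; enqueue Quito → queue [Doha, Bogota, Tunis, Riga, Oslo, Lima, Delhi, Bern, Accra, Kyoto, Quito]
Visit Doha → queue [Bogota, Tunis, Riga, Oslo, Lima, Delhi, Bern, Accra, Kyoto, Quito]
Visit Bogota; enqueue Milan → queue [Tunis, Riga, Oslo, Lima, Delhi, Bern, Accra, Kyoto, Quito, Milan]
Visit Tunis; enqueue Cairo → queue [Riga, Oslo, Lima, Delhi, Bern, Accra, Kyoto, Quito, Milan, Cairo]
Visit Riga → queue [Oslo, Lima, Delhi, Bern, Accra, Kyoto, Quito, Milan, Cairo]
Visit Oslo; enqueue Porto → queue [Lima, Delhi, Bern, Accra, Kyoto, Quito, Milan, Cairo, Porto]
Visit Lima → queue [Delhi, Bern, Accra, Kyoto, Quito, Milan, Cairo, Porto]
Visit Delhi → queue [Bern, Accra, Kyoto, Quito, Milan, Cairo, Porto]
Visit Bern → queue [Accra, Kyoto, Quito, Milan, Cairo, Porto]
Visit Accra → queue [Kyoto, Quito, Milan, Cairo, Porto]
Visit Kyoto → queue [Quito, Milan, Cairo, Porto]
Visit Quito → queue [Milan, Cairo, Porto]
Visit Milan → queue [Cairo, Porto]
Visit Cairo → queue [Porto]
Visit Porto → queue []

Manila, Vilnius, Tokyo, Lagos, Hanoi, Doha, Bogota, Tunis, Riga, Oslo, Lima, Delhi, Bern, Accra, Kyoto, Quito, Milan, Cairo, Porto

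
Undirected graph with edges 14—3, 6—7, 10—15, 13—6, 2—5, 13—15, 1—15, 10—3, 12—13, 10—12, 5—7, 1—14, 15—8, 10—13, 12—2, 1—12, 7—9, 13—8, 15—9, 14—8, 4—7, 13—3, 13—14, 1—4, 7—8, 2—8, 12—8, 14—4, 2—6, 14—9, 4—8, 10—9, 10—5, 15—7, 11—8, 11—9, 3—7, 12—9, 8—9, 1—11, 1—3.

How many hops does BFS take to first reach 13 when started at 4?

2

Level 0: 4
Level 1: 1, 7, 8, 14
Level 2: 2, 3, 5, 6, 9, 11, 12, 13, 15
Level 3: 10
13 first appears at level 2.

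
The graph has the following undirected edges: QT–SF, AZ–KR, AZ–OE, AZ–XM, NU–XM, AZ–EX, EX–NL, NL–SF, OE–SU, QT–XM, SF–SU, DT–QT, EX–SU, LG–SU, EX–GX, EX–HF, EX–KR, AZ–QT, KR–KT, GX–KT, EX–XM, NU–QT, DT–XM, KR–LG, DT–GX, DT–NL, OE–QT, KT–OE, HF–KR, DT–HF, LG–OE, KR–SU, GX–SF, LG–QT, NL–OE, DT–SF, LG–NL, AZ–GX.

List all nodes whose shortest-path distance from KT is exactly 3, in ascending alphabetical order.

NU, XM

Level 0: KT
Level 1: GX, KR, OE
Level 2: AZ, DT, EX, HF, LG, NL, QT, SF, SU
Level 3: NU, XM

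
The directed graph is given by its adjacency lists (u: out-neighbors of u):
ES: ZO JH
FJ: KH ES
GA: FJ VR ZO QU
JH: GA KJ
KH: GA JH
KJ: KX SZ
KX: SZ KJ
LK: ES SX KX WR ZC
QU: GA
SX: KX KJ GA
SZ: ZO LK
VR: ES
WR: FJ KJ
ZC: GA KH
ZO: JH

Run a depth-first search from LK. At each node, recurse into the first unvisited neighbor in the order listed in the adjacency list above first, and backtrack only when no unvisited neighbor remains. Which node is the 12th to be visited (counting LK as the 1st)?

Visit LK
LK → ES
ES → ZO
ZO → JH
JH → GA
GA → FJ
FJ → KH
GA → VR
GA → QU
JH → KJ
KJ → KX
KX → SZ
LK → SX
LK → WR
LK → ZC

Visit order: LK, ES, ZO, JH, GA, FJ, KH, VR, QU, KJ, KX, SZ, SX, WR, ZC

SZ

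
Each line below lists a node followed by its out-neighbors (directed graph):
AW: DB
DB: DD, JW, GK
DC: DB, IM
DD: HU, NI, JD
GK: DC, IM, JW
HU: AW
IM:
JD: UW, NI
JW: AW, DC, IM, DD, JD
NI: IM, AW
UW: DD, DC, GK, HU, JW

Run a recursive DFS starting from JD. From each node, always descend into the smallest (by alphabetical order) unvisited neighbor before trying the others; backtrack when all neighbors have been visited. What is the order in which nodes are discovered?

JD -> NI -> AW -> DB -> DD -> HU -> GK -> DC -> IM -> JW -> UW

Visit JD
JD → NI
NI → AW
AW → DB
DB → DD
DD → HU
DB → GK
GK → DC
DC → IM
GK → JW
JD → UW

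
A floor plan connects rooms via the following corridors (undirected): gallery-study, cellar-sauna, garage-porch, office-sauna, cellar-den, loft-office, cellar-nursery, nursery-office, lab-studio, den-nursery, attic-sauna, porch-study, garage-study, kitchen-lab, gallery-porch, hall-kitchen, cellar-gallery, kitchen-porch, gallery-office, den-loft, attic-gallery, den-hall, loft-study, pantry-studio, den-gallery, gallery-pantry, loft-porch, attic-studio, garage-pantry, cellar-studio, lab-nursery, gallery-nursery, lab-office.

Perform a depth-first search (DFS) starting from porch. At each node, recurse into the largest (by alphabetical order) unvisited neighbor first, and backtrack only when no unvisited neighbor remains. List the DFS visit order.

Visit porch
porch → study
study → loft
loft → office
office → sauna
sauna → cellar
cellar → studio
studio → pantry
pantry → garage
pantry → gallery
gallery → nursery
nursery → lab
lab → kitchen
kitchen → hall
hall → den
gallery → attic

porch, study, loft, office, sauna, cellar, studio, pantry, garage, gallery, nursery, lab, kitchen, hall, den, attic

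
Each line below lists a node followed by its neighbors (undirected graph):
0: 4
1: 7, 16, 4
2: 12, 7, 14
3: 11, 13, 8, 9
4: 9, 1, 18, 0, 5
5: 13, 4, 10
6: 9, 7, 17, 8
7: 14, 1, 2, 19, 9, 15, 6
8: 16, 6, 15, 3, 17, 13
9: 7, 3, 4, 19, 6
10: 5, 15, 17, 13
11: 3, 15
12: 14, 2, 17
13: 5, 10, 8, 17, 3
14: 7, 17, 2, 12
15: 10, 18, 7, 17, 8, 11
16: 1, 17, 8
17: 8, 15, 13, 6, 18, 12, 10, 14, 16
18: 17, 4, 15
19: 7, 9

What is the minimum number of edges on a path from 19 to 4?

Level 0: 19
Level 1: 7, 9
Level 2: 1, 2, 3, 4, 6, 14, 15
Level 3: 0, 5, 8, 10, 11, 12, 13, 16, 17, 18
4 first appears at level 2.

2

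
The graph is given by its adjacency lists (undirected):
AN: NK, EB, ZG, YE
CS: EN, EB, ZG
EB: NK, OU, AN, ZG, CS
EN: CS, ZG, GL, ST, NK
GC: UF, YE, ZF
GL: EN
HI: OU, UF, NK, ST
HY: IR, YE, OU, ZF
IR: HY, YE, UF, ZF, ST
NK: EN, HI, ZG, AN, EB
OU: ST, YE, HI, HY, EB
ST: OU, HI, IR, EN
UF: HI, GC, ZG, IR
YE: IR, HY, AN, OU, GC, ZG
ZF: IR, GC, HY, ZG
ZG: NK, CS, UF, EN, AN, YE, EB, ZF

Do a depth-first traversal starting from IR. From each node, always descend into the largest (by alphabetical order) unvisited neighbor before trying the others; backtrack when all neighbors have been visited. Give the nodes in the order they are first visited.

Visit IR
IR → ZF
ZF → ZG
ZG → YE
YE → OU
OU → ST
ST → HI
HI → UF
UF → GC
HI → NK
NK → EN
EN → GL
EN → CS
CS → EB
EB → AN
OU → HY

IR -> ZF -> ZG -> YE -> OU -> ST -> HI -> UF -> GC -> NK -> EN -> GL -> CS -> EB -> AN -> HY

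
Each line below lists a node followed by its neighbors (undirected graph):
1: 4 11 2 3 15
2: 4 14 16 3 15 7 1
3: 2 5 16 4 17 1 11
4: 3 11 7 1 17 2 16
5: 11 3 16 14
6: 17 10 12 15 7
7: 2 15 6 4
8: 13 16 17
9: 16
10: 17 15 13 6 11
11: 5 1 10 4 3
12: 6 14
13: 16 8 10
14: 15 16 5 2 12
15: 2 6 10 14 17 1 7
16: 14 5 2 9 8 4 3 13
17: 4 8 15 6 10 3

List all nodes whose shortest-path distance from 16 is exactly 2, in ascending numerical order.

1, 7, 10, 11, 12, 15, 17

Level 0: 16
Level 1: 2, 3, 4, 5, 8, 9, 13, 14
Level 2: 1, 7, 10, 11, 12, 15, 17
Level 3: 6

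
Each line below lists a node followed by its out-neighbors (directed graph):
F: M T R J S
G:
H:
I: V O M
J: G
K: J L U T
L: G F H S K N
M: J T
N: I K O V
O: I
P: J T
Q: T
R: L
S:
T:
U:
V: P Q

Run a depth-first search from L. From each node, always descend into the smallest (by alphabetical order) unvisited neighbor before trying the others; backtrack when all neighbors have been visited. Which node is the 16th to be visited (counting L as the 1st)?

Visit L
L → F
F → J
J → G
F → M
M → T
F → R
F → S
L → H
L → K
K → U
L → N
N → I
I → O
I → V
V → P
V → Q

Visit order: L, F, J, G, M, T, R, S, H, K, U, N, I, O, V, P, Q

P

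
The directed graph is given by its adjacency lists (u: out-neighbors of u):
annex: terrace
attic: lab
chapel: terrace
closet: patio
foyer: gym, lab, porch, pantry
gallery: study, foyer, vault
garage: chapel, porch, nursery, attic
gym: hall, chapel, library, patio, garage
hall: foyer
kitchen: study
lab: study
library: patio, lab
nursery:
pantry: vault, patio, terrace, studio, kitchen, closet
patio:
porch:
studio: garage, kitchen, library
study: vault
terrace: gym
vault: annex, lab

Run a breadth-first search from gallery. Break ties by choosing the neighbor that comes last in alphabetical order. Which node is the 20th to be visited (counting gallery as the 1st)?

attic

Visit gallery; enqueue vault, study, foyer → queue [vault, study, foyer]
Visit vault; enqueue lab, annex → queue [study, foyer, lab, annex]
Visit study → queue [foyer, lab, annex]
Visit foyer; enqueue porch, pantry, gym → queue [lab, annex, porch, pantry, gym]
Visit lab → queue [annex, porch, pantry, gym]
Visit annex; enqueue terrace → queue [porch, pantry, gym, terrace]
Visit porch → queue [pantry, gym, terrace]
Visit pantry; enqueue studio, patio, kitchen, closet → queue [gym, terrace, studio, patio, kitchen, closet]
Visit gym; enqueue library, hall, garage, chapel → queue [terrace, studio, patio, kitchen, closet, library, hall, garage, chapel]
Visit terrace → queue [studio, patio, kitchen, closet, library, hall, garage, chapel]
Visit studio → queue [patio, kitchen, closet, library, hall, garage, chapel]
Visit patio → queue [kitchen, closet, library, hall, garage, chapel]
Visit kitchen → queue [closet, library, hall, garage, chapel]
Visit closet → queue [library, hall, garage, chapel]
Visit library → queue [hall, garage, chapel]
Visit hall → queue [garage, chapel]
Visit garage; enqueue nursery, attic → queue [chapel, nursery, attic]
Visit chapel → queue [nursery, attic]
Visit nursery → queue [attic]
Visit attic → queue []

Visit order: gallery, vault, study, foyer, lab, annex, porch, pantry, gym, terrace, studio, patio, kitchen, closet, library, hall, garage, chapel, nursery, attic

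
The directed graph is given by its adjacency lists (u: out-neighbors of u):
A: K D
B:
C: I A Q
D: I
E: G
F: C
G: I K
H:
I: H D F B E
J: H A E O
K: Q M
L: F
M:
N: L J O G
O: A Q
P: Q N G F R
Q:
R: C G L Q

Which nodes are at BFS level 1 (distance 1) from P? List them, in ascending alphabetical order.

F, G, N, Q, R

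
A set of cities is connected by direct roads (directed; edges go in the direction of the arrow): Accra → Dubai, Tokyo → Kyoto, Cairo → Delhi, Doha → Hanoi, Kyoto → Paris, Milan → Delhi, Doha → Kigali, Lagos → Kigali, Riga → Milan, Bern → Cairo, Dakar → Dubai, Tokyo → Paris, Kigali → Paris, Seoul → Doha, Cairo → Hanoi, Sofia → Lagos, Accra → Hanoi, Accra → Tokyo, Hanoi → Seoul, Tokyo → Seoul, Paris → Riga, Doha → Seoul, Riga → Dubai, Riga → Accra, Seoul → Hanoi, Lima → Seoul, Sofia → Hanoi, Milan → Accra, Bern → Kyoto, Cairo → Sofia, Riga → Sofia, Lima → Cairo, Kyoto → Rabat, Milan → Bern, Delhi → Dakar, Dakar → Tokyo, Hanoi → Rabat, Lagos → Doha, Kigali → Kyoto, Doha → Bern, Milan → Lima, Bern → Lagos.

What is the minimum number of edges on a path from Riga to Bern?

2

Level 0: Riga
Level 1: Accra, Dubai, Milan, Sofia
Level 2: Bern, Delhi, Hanoi, Lagos, Lima, Tokyo
Level 3: Cairo, Dakar, Doha, Kigali, Kyoto, Paris, Rabat, Seoul
Bern first appears at level 2.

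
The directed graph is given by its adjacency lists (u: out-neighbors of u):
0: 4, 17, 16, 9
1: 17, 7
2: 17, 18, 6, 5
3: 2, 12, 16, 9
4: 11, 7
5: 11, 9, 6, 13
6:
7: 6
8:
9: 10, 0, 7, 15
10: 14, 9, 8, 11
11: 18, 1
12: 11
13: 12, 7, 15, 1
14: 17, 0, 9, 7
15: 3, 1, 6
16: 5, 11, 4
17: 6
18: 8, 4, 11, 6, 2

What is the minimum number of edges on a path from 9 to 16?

2

Level 0: 9
Level 1: 0, 7, 10, 15
Level 2: 1, 3, 4, 6, 8, 11, 14, 16, 17
Level 3: 2, 5, 12, 18
Level 4: 13
16 first appears at level 2.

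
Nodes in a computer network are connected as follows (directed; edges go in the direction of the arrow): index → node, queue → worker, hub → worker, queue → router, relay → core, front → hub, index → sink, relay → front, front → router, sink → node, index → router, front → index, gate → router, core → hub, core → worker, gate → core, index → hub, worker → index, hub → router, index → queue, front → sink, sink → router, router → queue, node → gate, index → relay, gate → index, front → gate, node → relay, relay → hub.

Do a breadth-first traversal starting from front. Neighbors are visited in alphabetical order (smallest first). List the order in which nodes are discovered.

front gate hub index router sink core worker node queue relay

Visit front; enqueue gate, hub, index, router, sink → queue [gate, hub, index, router, sink]
Visit gate; enqueue core → queue [hub, index, router, sink, core]
Visit hub; enqueue worker → queue [index, router, sink, core, worker]
Visit index; enqueue node, queue, relay → queue [router, sink, core, worker, node, queue, relay]
Visit router → queue [sink, core, worker, node, queue, relay]
Visit sink → queue [core, worker, node, queue, relay]
Visit core → queue [worker, node, queue, relay]
Visit worker → queue [node, queue, relay]
Visit node → queue [queue, relay]
Visit queue → queue [relay]
Visit relay → queue []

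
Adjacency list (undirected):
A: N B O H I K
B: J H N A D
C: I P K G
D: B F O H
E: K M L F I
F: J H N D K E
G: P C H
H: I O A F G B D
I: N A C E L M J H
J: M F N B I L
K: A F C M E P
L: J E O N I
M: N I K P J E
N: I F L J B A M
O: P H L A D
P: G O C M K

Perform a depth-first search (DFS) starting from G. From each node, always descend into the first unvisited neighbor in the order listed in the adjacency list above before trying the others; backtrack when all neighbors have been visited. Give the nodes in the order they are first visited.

G, P, O, H, I, N, F, J, M, K, A, B, D, C, E, L

Visit G
G → P
P → O
O → H
H → I
I → N
N → F
F → J
J → M
M → K
K → A
A → B
B → D
K → C
K → E
E → L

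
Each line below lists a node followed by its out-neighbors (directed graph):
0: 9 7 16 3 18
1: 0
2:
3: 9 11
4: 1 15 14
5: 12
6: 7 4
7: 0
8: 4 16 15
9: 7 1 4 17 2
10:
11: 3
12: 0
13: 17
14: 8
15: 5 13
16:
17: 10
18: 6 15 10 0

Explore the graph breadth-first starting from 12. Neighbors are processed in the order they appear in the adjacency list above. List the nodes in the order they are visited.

12 -> 0 -> 9 -> 7 -> 16 -> 3 -> 18 -> 1 -> 4 -> 17 -> 2 -> 11 -> 6 -> 15 -> 10 -> 14 -> 5 -> 13 -> 8

Visit 12; enqueue 0 → queue [0]
Visit 0; enqueue 9, 7, 16, 3, 18 → queue [9, 7, 16, 3, 18]
Visit 9; enqueue 1, 4, 17, 2 → queue [7, 16, 3, 18, 1, 4, 17, 2]
Visit 7 → queue [16, 3, 18, 1, 4, 17, 2]
Visit 16 → queue [3, 18, 1, 4, 17, 2]
Visit 3; enqueue 11 → queue [18, 1, 4, 17, 2, 11]
Visit 18; enqueue 6, 15, 10 → queue [1, 4, 17, 2, 11, 6, 15, 10]
Visit 1 → queue [4, 17, 2, 11, 6, 15, 10]
Visit 4; enqueue 14 → queue [17, 2, 11, 6, 15, 10, 14]
Visit 17 → queue [2, 11, 6, 15, 10, 14]
Visit 2 → queue [11, 6, 15, 10, 14]
Visit 11 → queue [6, 15, 10, 14]
Visit 6 → queue [15, 10, 14]
Visit 15; enqueue 5, 13 → queue [10, 14, 5, 13]
Visit 10 → queue [14, 5, 13]
Visit 14; enqueue 8 → queue [5, 13, 8]
Visit 5 → queue [13, 8]
Visit 13 → queue [8]
Visit 8 → queue []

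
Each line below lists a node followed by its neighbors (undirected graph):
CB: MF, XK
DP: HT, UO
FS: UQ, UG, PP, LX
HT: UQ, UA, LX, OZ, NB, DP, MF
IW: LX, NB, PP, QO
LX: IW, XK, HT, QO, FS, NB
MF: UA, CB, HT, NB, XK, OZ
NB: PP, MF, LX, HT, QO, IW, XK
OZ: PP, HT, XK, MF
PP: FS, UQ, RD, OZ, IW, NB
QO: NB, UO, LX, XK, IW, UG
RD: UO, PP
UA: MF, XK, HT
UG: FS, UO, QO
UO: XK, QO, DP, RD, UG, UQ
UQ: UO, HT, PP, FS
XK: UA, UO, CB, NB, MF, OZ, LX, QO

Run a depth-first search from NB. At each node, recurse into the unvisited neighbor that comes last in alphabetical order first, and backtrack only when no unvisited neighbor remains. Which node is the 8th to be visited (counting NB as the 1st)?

MF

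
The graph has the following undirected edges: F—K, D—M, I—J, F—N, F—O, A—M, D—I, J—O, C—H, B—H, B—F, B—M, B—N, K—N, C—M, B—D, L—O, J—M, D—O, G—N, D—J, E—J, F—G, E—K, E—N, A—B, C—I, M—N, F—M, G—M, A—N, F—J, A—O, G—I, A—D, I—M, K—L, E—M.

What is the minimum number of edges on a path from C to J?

Level 0: C
Level 1: H, I, M
Level 2: A, B, D, E, F, G, J, N
Level 3: K, O
Level 4: L
J first appears at level 2.

2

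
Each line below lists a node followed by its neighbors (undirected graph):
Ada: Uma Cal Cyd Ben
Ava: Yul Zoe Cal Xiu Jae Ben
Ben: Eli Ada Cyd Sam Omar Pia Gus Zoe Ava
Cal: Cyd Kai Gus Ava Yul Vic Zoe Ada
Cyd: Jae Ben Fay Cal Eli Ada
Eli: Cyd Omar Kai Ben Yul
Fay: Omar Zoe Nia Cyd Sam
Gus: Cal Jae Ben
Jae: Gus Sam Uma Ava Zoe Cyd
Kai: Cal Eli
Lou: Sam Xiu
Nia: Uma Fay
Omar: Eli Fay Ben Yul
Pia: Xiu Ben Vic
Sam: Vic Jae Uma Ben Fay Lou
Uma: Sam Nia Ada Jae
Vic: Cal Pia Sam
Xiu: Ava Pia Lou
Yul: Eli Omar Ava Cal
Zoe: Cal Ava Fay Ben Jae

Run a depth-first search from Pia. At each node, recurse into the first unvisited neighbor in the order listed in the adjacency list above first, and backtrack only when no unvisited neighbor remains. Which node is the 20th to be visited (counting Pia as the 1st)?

Visit Pia
Pia → Xiu
Xiu → Ava
Ava → Yul
Yul → Eli
Eli → Cyd
Cyd → Jae
Jae → Gus
Gus → Cal
Cal → Kai
Cal → Vic
Vic → Sam
Sam → Uma
Uma → Nia
Nia → Fay
Fay → Omar
Omar → Ben
Ben → Ada
Ben → Zoe
Sam → Lou

Visit order: Pia, Xiu, Ava, Yul, Eli, Cyd, Jae, Gus, Cal, Kai, Vic, Sam, Uma, Nia, Fay, Omar, Ben, Ada, Zoe, Lou

Lou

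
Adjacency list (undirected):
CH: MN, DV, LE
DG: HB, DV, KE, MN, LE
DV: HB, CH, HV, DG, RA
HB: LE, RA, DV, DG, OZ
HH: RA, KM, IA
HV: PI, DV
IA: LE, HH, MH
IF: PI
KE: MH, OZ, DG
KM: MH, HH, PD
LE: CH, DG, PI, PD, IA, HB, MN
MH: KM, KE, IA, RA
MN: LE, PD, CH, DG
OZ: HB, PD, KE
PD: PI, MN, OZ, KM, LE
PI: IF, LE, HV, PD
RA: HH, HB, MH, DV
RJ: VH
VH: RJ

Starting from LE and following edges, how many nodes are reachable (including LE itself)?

17

BFS from LE visits: LE, PI, PD, MN, IA, HB, DG, CH, IF, HV, OZ, KM, MH, HH, RA, DV, KE
Reachable nodes: 17 of 19 total.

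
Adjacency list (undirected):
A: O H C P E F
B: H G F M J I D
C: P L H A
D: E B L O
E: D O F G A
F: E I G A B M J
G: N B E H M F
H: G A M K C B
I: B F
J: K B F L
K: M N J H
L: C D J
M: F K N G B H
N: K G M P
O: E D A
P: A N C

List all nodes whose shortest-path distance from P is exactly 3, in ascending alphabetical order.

Level 0: P
Level 1: A, C, N
Level 2: E, F, G, H, K, L, M, O
Level 3: B, D, I, J

B, D, I, J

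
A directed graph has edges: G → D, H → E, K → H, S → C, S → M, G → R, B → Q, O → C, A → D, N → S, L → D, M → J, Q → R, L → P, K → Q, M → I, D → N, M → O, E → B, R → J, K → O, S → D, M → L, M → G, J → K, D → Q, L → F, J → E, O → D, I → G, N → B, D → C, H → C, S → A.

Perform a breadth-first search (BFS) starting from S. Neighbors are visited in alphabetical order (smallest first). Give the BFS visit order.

Visit S; enqueue A, C, D, M → queue [A, C, D, M]
Visit A → queue [C, D, M]
Visit C → queue [D, M]
Visit D; enqueue N, Q → queue [M, N, Q]
Visit M; enqueue G, I, J, L, O → queue [N, Q, G, I, J, L, O]
Visit N; enqueue B → queue [Q, G, I, J, L, O, B]
Visit Q; enqueue R → queue [G, I, J, L, O, B, R]
Visit G → queue [I, J, L, O, B, R]
Visit I → queue [J, L, O, B, R]
Visit J; enqueue E, K → queue [L, O, B, R, E, K]
Visit L; enqueue F, P → queue [O, B, R, E, K, F, P]
Visit O → queue [B, R, E, K, F, P]
Visit B → queue [R, E, K, F, P]
Visit R → queue [E, K, F, P]
Visit E → queue [K, F, P]
Visit K; enqueue H → queue [F, P, H]
Visit F → queue [P, H]
Visit P → queue [H]
Visit H → queue []

S -> A -> C -> D -> M -> N -> Q -> G -> I -> J -> L -> O -> B -> R -> E -> K -> F -> P -> H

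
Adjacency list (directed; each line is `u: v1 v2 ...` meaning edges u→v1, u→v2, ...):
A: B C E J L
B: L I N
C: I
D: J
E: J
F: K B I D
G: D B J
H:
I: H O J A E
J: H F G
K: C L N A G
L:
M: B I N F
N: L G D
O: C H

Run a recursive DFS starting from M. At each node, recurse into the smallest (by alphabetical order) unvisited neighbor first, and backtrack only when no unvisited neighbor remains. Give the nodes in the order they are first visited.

Visit M
M → B
B → I
I → A
A → C
A → E
E → J
J → F
F → D
F → K
K → G
K → L
K → N
J → H
I → O

M -> B -> I -> A -> C -> E -> J -> F -> D -> K -> G -> L -> N -> H -> O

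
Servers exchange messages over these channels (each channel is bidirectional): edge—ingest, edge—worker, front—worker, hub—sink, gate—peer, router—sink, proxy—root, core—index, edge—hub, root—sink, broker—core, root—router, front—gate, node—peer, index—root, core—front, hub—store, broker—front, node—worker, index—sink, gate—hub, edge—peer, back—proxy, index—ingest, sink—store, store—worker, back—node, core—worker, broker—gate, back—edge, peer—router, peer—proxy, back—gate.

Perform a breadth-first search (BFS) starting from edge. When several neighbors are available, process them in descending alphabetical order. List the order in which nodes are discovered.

edge → worker → peer → ingest → hub → back → store → node → front → core → router → proxy → gate → index → sink → broker → root

Visit edge; enqueue worker, peer, ingest, hub, back → queue [worker, peer, ingest, hub, back]
Visit worker; enqueue store, node, front, core → queue [peer, ingest, hub, back, store, node, front, core]
Visit peer; enqueue router, proxy, gate → queue [ingest, hub, back, store, node, front, core, router, proxy, gate]
Visit ingest; enqueue index → queue [hub, back, store, node, front, core, router, proxy, gate, index]
Visit hub; enqueue sink → queue [back, store, node, front, core, router, proxy, gate, index, sink]
Visit back → queue [store, node, front, core, router, proxy, gate, index, sink]
Visit store → queue [node, front, core, router, proxy, gate, index, sink]
Visit node → queue [front, core, router, proxy, gate, index, sink]
Visit front; enqueue broker → queue [core, router, proxy, gate, index, sink, broker]
Visit core → queue [router, proxy, gate, index, sink, broker]
Visit router; enqueue root → queue [proxy, gate, index, sink, broker, root]
Visit proxy → queue [gate, index, sink, broker, root]
Visit gate → queue [index, sink, broker, root]
Visit index → queue [sink, broker, root]
Visit sink → queue [broker, root]
Visit broker → queue [root]
Visit root → queue []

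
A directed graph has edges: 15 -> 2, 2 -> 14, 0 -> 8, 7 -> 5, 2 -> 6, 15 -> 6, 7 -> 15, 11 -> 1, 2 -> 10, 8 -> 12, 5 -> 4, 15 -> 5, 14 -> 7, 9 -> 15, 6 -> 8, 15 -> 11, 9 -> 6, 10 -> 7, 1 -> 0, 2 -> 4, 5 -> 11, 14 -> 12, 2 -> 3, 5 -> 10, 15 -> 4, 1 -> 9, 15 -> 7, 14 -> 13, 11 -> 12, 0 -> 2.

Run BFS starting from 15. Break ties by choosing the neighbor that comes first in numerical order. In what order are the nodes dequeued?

15 -> 2 -> 4 -> 5 -> 6 -> 7 -> 11 -> 3 -> 10 -> 14 -> 8 -> 1 -> 12 -> 13 -> 0 -> 9

Visit 15; enqueue 2, 4, 5, 6, 7, 11 → queue [2, 4, 5, 6, 7, 11]
Visit 2; enqueue 3, 10, 14 → queue [4, 5, 6, 7, 11, 3, 10, 14]
Visit 4 → queue [5, 6, 7, 11, 3, 10, 14]
Visit 5 → queue [6, 7, 11, 3, 10, 14]
Visit 6; enqueue 8 → queue [7, 11, 3, 10, 14, 8]
Visit 7 → queue [11, 3, 10, 14, 8]
Visit 11; enqueue 1, 12 → queue [3, 10, 14, 8, 1, 12]
Visit 3 → queue [10, 14, 8, 1, 12]
Visit 10 → queue [14, 8, 1, 12]
Visit 14; enqueue 13 → queue [8, 1, 12, 13]
Visit 8 → queue [1, 12, 13]
Visit 1; enqueue 0, 9 → queue [12, 13, 0, 9]
Visit 12 → queue [13, 0, 9]
Visit 13 → queue [0, 9]
Visit 0 → queue [9]
Visit 9 → queue []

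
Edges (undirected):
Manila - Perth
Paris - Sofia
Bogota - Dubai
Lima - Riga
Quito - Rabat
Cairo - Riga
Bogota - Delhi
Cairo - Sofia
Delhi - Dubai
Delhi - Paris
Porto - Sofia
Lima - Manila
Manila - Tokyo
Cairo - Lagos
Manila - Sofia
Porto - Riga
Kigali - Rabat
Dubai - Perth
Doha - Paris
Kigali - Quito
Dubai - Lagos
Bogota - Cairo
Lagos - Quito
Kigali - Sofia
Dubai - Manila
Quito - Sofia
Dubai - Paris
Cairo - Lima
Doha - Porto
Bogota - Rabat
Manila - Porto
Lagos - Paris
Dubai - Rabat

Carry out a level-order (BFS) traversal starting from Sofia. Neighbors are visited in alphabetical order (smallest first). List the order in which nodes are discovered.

Sofia Cairo Kigali Manila Paris Porto Quito Bogota Lagos Lima Riga Rabat Dubai Perth Tokyo Delhi Doha

Visit Sofia; enqueue Cairo, Kigali, Manila, Paris, Porto, Quito → queue [Cairo, Kigali, Manila, Paris, Porto, Quito]
Visit Cairo; enqueue Bogota, Lagos, Lima, Riga → queue [Kigali, Manila, Paris, Porto, Quito, Bogota, Lagos, Lima, Riga]
Visit Kigali; enqueue Rabat → queue [Manila, Paris, Porto, Quito, Bogota, Lagos, Lima, Riga, Rabat]
Visit Manila; enqueue Dubai, Perth, Tokyo → queue [Paris, Porto, Quito, Bogota, Lagos, Lima, Riga, Rabat, Dubai, Perth, Tokyo]
Visit Paris; enqueue Delhi, Doha → queue [Porto, Quito, Bogota, Lagos, Lima, Riga, Rabat, Dubai, Perth, Tokyo, Delhi, Doha]
Visit Porto → queue [Quito, Bogota, Lagos, Lima, Riga, Rabat, Dubai, Perth, Tokyo, Delhi, Doha]
Visit Quito → queue [Bogota, Lagos, Lima, Riga, Rabat, Dubai, Perth, Tokyo, Delhi, Doha]
Visit Bogota → queue [Lagos, Lima, Riga, Rabat, Dubai, Perth, Tokyo, Delhi, Doha]
Visit Lagos → queue [Lima, Riga, Rabat, Dubai, Perth, Tokyo, Delhi, Doha]
Visit Lima → queue [Riga, Rabat, Dubai, Perth, Tokyo, Delhi, Doha]
Visit Riga → queue [Rabat, Dubai, Perth, Tokyo, Delhi, Doha]
Visit Rabat → queue [Dubai, Perth, Tokyo, Delhi, Doha]
Visit Dubai → queue [Perth, Tokyo, Delhi, Doha]
Visit Perth → queue [Tokyo, Delhi, Doha]
Visit Tokyo → queue [Delhi, Doha]
Visit Delhi → queue [Doha]
Visit Doha → queue []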